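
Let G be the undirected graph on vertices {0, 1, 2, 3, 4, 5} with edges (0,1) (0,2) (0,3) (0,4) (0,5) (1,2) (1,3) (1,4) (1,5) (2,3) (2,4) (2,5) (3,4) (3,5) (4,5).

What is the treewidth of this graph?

5

A width-5 tree decomposition is:
Bags: B1 = {0, 1, 2, 3, 4, 5}
Tree: (single bag)
With just one bag of size 6, the width is 6 − 1 = 5, so tw(G) ≤ 5. On the other hand G contains the 6-clique {0, 1, 2, 3, 4, 5}. A clique must lie in a single bag of any decomposition, so no decomposition can have width below 5. Combining the bounds, tw(G) = 5.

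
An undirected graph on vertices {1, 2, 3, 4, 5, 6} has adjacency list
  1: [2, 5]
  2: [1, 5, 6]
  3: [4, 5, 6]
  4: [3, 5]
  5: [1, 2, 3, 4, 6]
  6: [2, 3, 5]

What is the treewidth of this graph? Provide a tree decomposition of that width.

Every bag has size at most 3, so the width is 3 − 1 = 2 and tw(G) ≤ 2. Conversely, {1, 2, 5} is a clique of size 3, and the vertices of any clique must share a bag in every tree decomposition; so some bag has ≥ 3 vertices and tw(G) ≥ 2. The upper and lower bounds meet at 2, so that is the treewidth.

Treewidth 2.
One such decomposition:
Bags: B1 = {2, 5, 6}  B2 = {1, 2, 5}  B3 = {3, 5, 6}  B4 = {3, 4, 5}
Tree: B1–B2, B1–B3, B3–B4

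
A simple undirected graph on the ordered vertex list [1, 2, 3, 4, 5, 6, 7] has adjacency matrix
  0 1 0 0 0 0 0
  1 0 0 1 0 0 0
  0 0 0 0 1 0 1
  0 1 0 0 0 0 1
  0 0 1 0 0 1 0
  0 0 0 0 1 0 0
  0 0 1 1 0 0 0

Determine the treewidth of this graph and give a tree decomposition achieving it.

Each bag holds 2 vertices, so the decomposition has width 1, which upper-bounds the treewidth. Since G has at least one edge (e.g. 6–5), it is not an edgeless graph, so tw(G) ≥ 1. Hence tw(G) = 1 exactly.

Treewidth 1.
Bags: B1 = {5, 6}  B2 = {3, 5}  B3 = {3, 7}  B4 = {4, 7}  B5 = {2, 4}  B6 = {1, 2}
Tree: B1–B2, B2–B3, B3–B4, B4–B5, B5–B6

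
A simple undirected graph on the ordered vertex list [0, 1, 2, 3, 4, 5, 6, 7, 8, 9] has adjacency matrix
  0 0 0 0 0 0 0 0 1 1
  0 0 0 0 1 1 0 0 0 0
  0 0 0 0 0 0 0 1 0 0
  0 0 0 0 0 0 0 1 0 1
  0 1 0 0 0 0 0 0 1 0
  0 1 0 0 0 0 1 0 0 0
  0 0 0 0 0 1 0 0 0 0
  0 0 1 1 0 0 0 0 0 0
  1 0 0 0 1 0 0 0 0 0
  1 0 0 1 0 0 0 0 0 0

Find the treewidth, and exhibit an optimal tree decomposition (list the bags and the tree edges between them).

Every bag has size at most 2, so the width is 2 − 1 = 1 and tw(G) ≤ 1. G has an edge, so its treewidth is at least 1. Combining the bounds, tw(G) = 1.

Treewidth 1.
One optimal decomposition is:
Bags: B1 = {2, 7}  B2 = {3, 7}  B3 = {3, 9}  B4 = {0, 9}  B5 = {0, 8}  B6 = {4, 8}  B7 = {1, 4}  B8 = {1, 5}  B9 = {5, 6}
Tree: B1–B2, B2–B3, B3–B4, B4–B5, B5–B6, B6–B7, B7–B8, B8–B9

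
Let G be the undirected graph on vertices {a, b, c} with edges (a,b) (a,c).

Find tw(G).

A width-1 tree decomposition is:
Bags: B1 = {a, b}  B2 = {a, c}
Tree: B1–B2
Every bag has size at most 2, so the width is 2 − 1 = 1 and tw(G) ≤ 1. Any graph with an edge has treewidth ≥ 1, and G has the edge b–a. Combining the bounds, tw(G) = 1.

1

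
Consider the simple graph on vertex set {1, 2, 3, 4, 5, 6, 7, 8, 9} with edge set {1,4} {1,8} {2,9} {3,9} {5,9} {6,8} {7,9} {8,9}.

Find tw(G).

1

A width-1 tree decomposition is:
Bags: B1 = {8, 9}  B2 = {7, 9}  B3 = {2, 9}  B4 = {1, 8}  B5 = {3, 9}  B6 = {5, 9}  B7 = {1, 4}  B8 = {6, 8}
Tree: B1–B2, B1–B3, B1–B4, B3–B5, B5–B6, B4–B7, B4–B8
The largest bag has 2 vertices, giving width 1; this decomposition certifies tw(G) ≤ 1. Since G has at least one edge (e.g. 8–9), it is not an edgeless graph, so tw(G) ≥ 1. Combining the bounds, tw(G) = 1.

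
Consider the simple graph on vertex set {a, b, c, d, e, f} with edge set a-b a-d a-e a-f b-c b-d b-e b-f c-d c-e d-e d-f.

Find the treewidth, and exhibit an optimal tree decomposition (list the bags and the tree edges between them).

Treewidth 3.
One such decomposition:
Bags: B1 = {a, b, d, f}  B2 = {a, b, d, e}  B3 = {b, c, d, e}
Tree: B1–B2, B2–B3

The largest bag has 4 vertices, giving width 3; this decomposition certifies tw(G) ≤ 3. Conversely, {b, c, d, e} is a clique of size 4, and the vertices of any clique must share a bag in every tree decomposition; so some bag has ≥ 4 vertices and tw(G) ≥ 3. Therefore the treewidth is 3.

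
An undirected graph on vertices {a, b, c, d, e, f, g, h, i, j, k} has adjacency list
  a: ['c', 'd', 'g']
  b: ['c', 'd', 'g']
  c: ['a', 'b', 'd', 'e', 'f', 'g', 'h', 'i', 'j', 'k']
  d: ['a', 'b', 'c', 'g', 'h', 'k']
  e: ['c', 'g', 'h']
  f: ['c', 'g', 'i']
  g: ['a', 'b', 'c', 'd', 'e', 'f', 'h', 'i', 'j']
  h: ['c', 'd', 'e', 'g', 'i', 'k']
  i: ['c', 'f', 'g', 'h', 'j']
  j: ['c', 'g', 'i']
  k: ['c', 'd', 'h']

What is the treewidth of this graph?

3

A width-3 tree decomposition is:
Bags: B1 = {c, d, g, h}  B2 = {c, d, h, k}  B3 = {c, e, g, h}  B4 = {c, g, h, i}  B5 = {c, g, i, j}  B6 = {c, f, g, i}  B7 = {a, c, d, g}  B8 = {b, c, d, g}
Tree: B1–B2, B1–B3, B3–B4, B4–B5, B4–B6, B1–B7, B7–B8
Every bag has size at most 4, so the width is 4 − 1 = 3 and tw(G) ≤ 3. On the other hand G contains the 4-clique {c, d, g, h}. A clique must lie in a single bag of any decomposition, so no decomposition can have width below 3. Hence tw(G) = 3 exactly.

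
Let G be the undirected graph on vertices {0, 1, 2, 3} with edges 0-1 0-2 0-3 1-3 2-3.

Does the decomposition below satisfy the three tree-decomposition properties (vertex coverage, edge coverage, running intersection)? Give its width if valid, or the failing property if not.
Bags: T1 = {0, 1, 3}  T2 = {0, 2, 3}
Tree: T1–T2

Every vertex of G appears in some bag (union = {0, 1, 2, 3}); every edge is covered by a bag; and for each vertex v the set of bags containing v is connected in the bag tree. The decomposition is therefore valid. The largest bag has 3 vertices, so the width is 2.

Yes; width 2.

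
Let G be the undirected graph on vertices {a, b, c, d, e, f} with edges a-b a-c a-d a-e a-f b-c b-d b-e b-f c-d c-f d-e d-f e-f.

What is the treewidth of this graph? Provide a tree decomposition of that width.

Each bag holds 5 vertices, so the decomposition has width 4, which upper-bounds the treewidth. Conversely, {a, b, d, e, f} is a clique of size 5, and the vertices of any clique must share a bag in every tree decomposition; so some bag has ≥ 5 vertices and tw(G) ≥ 4. Hence tw(G) = 4 exactly.

Treewidth 4.
One such decomposition:
Bags: B1 = {a, b, d, e, f}  B2 = {a, b, c, d, f}
Tree: B1–B2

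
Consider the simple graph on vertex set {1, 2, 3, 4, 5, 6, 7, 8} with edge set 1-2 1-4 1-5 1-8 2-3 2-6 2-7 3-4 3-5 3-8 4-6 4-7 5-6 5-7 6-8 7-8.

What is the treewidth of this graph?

A width-4 tree decomposition is:
Bags: B1 = {1, 3, 5, 6, 7}  B2 = {1, 3, 4, 6, 7}  B3 = {1, 3, 6, 7, 8}  B4 = {1, 2, 3, 6, 7}
Tree: B1–B2, B2–B3, B3–B4
Every bag has size at most 5, so the width is 5 − 1 = 4 and tw(G) ≤ 4. For the lower bound: the 5 vertex sets {5,6}, {4,7}, {3,8}, {1}, {2} are disjoint, each induces a connected subgraph, and every pair is joined by at least one edge of G. Contracting each set to a single vertex therefore yields K_{5} as a minor, and since treewidth is minor-monotone, tw(G) ≥ tw(K_{5}) = 4. The upper and lower bounds meet at 4, so that is the treewidth.

4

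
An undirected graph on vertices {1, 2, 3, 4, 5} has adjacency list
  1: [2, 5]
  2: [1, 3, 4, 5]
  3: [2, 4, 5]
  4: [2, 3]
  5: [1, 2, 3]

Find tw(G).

A width-2 tree decomposition is:
Bags: B1 = {2, 3, 5}  B2 = {1, 2, 5}  B3 = {2, 3, 4}
Tree: B1–B2, B1–B3
Each bag holds 3 vertices, so the decomposition has width 2, which upper-bounds the treewidth. Conversely, {1, 2, 5} is a clique of size 3, and the vertices of any clique must share a bag in every tree decomposition; so some bag has ≥ 3 vertices and tw(G) ≥ 2. Hence tw(G) = 2 exactly.

2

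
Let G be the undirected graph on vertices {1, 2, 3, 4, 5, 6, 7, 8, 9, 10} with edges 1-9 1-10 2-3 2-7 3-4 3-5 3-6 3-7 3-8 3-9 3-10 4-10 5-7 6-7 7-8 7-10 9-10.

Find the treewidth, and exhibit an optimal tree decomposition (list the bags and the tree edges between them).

Each bag holds 3 vertices, so the decomposition has width 2, which upper-bounds the treewidth. For the lower bound, the 3 vertices {1, 9, 10} are pairwise adjacent, and any tree decomposition puts a clique entirely inside one bag — forcing width ≥ 2. Therefore the treewidth is 2.

Treewidth 2.
Bags: B1 = {3, 7, 10}  B2 = {3, 7, 8}  B3 = {2, 3, 7}  B4 = {3, 9, 10}  B5 = {3, 4, 10}  B6 = {3, 6, 7}  B7 = {3, 5, 7}  B8 = {1, 9, 10}
Tree: B1–B2, B1–B3, B1–B4, B4–B5, B3–B6, B3–B7, B4–B8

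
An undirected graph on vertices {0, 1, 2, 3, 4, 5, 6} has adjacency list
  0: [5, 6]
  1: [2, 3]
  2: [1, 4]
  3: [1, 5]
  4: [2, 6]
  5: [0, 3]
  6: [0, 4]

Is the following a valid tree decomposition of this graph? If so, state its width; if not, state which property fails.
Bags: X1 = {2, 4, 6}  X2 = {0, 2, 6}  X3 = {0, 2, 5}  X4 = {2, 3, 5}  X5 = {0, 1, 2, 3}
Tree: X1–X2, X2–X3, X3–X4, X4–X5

A tree decomposition must satisfy three properties: every vertex lies in some bag; for every edge, both endpoints lie together in some bag; and for every vertex, the bags containing it form a connected subtree. Here bags containing vertex 0 are not connected in the tree, so the decomposition is invalid.

No — bags containing vertex 0 are not connected in the tree.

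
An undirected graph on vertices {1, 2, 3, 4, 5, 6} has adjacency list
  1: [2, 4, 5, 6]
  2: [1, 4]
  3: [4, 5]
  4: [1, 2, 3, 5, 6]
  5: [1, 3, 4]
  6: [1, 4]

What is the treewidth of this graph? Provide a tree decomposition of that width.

Treewidth 2.
One such decomposition:
Bags: B1 = {1, 2, 4}  B2 = {1, 4, 5}  B3 = {1, 4, 6}  B4 = {3, 4, 5}
Tree: B1–B2, B1–B3, B2–B4

The largest bag has 3 vertices, giving width 2; this decomposition certifies tw(G) ≤ 2. For the lower bound, the 3 vertices {1, 2, 4} are pairwise adjacent, and any tree decomposition puts a clique entirely inside one bag — forcing width ≥ 2. The upper and lower bounds meet at 2, so that is the treewidth.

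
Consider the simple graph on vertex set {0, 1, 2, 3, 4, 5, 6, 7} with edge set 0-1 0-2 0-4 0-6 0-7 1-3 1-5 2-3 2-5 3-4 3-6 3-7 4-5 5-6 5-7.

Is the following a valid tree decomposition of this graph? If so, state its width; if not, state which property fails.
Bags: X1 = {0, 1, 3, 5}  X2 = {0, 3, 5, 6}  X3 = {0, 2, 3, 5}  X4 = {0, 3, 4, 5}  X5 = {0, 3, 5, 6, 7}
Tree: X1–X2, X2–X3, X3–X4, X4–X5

A tree decomposition must satisfy three properties: every vertex lies in some bag; for every edge, both endpoints lie together in some bag; and for every vertex, the bags containing it form a connected subtree. Here bags containing vertex 6 are not connected in the tree, so the decomposition is invalid.

No — bags containing vertex 6 are not connected in the tree.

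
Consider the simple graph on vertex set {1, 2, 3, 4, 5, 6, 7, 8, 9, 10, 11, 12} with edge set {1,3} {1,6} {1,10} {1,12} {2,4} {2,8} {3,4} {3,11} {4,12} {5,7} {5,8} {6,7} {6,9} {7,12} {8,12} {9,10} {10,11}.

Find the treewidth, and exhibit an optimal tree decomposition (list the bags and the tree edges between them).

The largest bag has 4 vertices, giving width 3; this decomposition certifies tw(G) ≤ 3. For the lower bound: the 4 vertex sets {9,10,11}, {6}, {1}, {3,4,7,12} are disjoint, each induces a connected subgraph, and every pair is joined by at least one edge of G. Contracting each set to a single vertex therefore yields K_{4} as a minor, and since treewidth is minor-monotone, tw(G) ≥ tw(K_{4}) = 3. The upper and lower bounds meet at 3, so that is the treewidth.

Treewidth 3.
One such decomposition:
Bags: B1 = {6, 9, 10, 11}  B2 = {1, 6, 10, 11}  B3 = {1, 3, 6, 11}  B4 = {1, 3, 6, 7}  B5 = {1, 3, 7, 12}  B6 = {3, 4, 7, 12}  B7 = {4, 5, 7, 12}  B8 = {4, 5, 8, 12}  B9 = {2, 4, 5, 8}
Tree: B1–B2, B2–B3, B3–B4, B4–B5, B5–B6, B6–B7, B7–B8, B8–B9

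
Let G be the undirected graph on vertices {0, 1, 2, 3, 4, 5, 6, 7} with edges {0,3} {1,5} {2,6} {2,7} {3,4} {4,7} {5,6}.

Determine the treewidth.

1

A width-1 tree decomposition is:
Bags: B1 = {0, 3}  B2 = {3, 4}  B3 = {4, 7}  B4 = {2, 7}  B5 = {2, 6}  B6 = {5, 6}  B7 = {1, 5}
Tree: B1–B2, B2–B3, B3–B4, B4–B5, B5–B6, B6–B7
Each bag holds 2 vertices, so the decomposition has width 1, which upper-bounds the treewidth. Since G has at least one edge (e.g. 0–3), it is not an edgeless graph, so tw(G) ≥ 1. Hence tw(G) = 1 exactly.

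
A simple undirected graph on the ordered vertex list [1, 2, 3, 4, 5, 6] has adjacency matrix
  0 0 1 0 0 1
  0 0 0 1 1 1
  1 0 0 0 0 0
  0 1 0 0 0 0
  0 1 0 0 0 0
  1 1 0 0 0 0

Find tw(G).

1

A width-1 tree decomposition is:
Bags: B1 = {2, 6}  B2 = {1, 6}  B3 = {1, 3}  B4 = {2, 5}  B5 = {2, 4}
Tree: B1–B2, B2–B3, B1–B4, B4–B5
The largest bag has 2 vertices, giving width 1; this decomposition certifies tw(G) ≤ 1. G has an edge, so its treewidth is at least 1. Hence tw(G) = 1 exactly.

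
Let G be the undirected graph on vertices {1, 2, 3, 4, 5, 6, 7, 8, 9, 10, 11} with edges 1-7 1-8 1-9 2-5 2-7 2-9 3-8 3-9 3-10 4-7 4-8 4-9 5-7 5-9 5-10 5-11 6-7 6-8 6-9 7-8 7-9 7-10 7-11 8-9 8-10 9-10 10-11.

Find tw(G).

A width-3 tree decomposition is:
Bags: B1 = {7, 8, 9, 10}  B2 = {3, 8, 9, 10}  B3 = {5, 7, 9, 10}  B4 = {6, 7, 8, 9}  B5 = {5, 7, 10, 11}  B6 = {4, 7, 8, 9}  B7 = {2, 5, 7, 9}  B8 = {1, 7, 8, 9}
Tree: B1–B2, B1–B3, B1–B4, B3–B5, B4–B6, B3–B7, B1–B8
The largest bag has 4 vertices, giving width 3; this decomposition certifies tw(G) ≤ 3. Conversely, {3, 8, 9, 10} is a clique of size 4, and the vertices of any clique must share a bag in every tree decomposition; so some bag has ≥ 4 vertices and tw(G) ≥ 3. Hence tw(G) = 3 exactly.

3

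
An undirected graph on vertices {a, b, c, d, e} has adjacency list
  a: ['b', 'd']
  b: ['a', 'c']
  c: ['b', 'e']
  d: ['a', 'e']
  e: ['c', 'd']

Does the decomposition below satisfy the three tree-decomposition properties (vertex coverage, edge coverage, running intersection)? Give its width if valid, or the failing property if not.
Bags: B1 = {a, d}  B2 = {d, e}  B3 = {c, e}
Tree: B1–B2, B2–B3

No — vertex b appears in no bag.

A tree decomposition must satisfy three properties: every vertex lies in some bag; for every edge, both endpoints lie together in some bag; and for every vertex, the bags containing it form a connected subtree. Here vertex b appears in no bag, so the decomposition is invalid.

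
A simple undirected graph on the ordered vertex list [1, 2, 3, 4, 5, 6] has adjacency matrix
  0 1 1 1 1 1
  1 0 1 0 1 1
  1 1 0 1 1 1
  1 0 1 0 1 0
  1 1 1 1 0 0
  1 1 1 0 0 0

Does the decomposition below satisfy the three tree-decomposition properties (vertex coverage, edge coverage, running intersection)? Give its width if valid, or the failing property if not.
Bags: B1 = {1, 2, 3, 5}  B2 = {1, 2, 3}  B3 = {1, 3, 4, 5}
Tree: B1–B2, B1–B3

A tree decomposition must satisfy three properties: every vertex lies in some bag; for every edge, both endpoints lie together in some bag; and for every vertex, the bags containing it form a connected subtree. Here vertex 6 appears in no bag, so the decomposition is invalid.

No — vertex 6 appears in no bag.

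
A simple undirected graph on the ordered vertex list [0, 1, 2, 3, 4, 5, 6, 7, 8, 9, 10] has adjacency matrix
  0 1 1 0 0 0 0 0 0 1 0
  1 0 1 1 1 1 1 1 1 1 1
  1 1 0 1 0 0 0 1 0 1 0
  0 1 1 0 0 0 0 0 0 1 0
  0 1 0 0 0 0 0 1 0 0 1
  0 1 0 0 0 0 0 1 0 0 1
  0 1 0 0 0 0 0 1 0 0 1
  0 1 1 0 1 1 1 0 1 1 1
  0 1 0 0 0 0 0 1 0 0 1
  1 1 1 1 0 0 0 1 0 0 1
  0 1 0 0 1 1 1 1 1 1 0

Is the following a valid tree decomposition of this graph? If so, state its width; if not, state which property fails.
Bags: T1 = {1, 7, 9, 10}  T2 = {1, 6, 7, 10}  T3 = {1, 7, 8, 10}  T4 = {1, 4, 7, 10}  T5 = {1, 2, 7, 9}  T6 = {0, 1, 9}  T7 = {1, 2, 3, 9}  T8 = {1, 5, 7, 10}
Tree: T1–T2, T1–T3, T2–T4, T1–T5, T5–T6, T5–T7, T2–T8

A tree decomposition must satisfy three properties: every vertex lies in some bag; for every edge, both endpoints lie together in some bag; and for every vertex, the bags containing it form a connected subtree. Here edge (2,0) lies in no bag, so the decomposition is invalid.

No — edge (2,0) lies in no bag.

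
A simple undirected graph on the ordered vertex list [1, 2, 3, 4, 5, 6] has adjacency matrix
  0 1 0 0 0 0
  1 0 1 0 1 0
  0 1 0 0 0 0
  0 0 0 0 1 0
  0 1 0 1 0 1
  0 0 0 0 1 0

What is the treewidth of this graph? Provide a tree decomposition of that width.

The largest bag has 2 vertices, giving width 1; this decomposition certifies tw(G) ≤ 1. G has an edge, so its treewidth is at least 1. Combining the bounds, tw(G) = 1.

Treewidth 1.
One such decomposition:
Bags: B1 = {5, 6}  B2 = {2, 5}  B3 = {4, 5}  B4 = {1, 2}  B5 = {2, 3}
Tree: B1–B2, B2–B3, B2–B4, B2–B5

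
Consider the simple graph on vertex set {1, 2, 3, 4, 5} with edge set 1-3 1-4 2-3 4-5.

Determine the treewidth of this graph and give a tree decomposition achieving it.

Every bag has size at most 2, so the width is 2 − 1 = 1 and tw(G) ≤ 1. G has an edge, so its treewidth is at least 1. Therefore the treewidth is 1.

Treewidth 1.
Bags: B1 = {2, 3}  B2 = {1, 3}  B3 = {1, 4}  B4 = {4, 5}
Tree: B1–B2, B2–B3, B3–B4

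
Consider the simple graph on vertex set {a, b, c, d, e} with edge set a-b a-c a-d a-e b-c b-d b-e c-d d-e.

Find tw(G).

A width-3 tree decomposition is:
Bags: B1 = {a, b, d, e}  B2 = {a, b, c, d}
Tree: B1–B2
Each bag holds 4 vertices, so the decomposition has width 3, which upper-bounds the treewidth. Conversely, {a, b, d, e} is a clique of size 4, and the vertices of any clique must share a bag in every tree decomposition; so some bag has ≥ 4 vertices and tw(G) ≥ 3. Combining the bounds, tw(G) = 3.

3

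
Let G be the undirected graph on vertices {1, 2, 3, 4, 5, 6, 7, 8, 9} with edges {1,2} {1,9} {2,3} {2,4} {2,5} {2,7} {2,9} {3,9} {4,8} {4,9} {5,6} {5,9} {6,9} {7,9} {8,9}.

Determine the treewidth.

A width-2 tree decomposition is:
Bags: B1 = {2, 4, 9}  B2 = {2, 5, 9}  B3 = {5, 6, 9}  B4 = {1, 2, 9}  B5 = {2, 7, 9}  B6 = {2, 3, 9}  B7 = {4, 8, 9}
Tree: B1–B2, B2–B3, B1–B4, B1–B5, B5–B6, B1–B7
Each bag holds 3 vertices, so the decomposition has width 2, which upper-bounds the treewidth. For the lower bound, the 3 vertices {4, 8, 9} are pairwise adjacent, and any tree decomposition puts a clique entirely inside one bag — forcing width ≥ 2. Combining the bounds, tw(G) = 2.

2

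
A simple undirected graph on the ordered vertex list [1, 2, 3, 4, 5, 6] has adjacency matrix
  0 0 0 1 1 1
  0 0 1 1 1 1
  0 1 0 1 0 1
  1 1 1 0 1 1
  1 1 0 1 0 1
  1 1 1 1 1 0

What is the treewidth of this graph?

A width-3 tree decomposition is:
Bags: B1 = {2, 4, 5, 6}  B2 = {2, 3, 4, 6}  B3 = {1, 4, 5, 6}
Tree: B1–B2, B1–B3
Every bag has size at most 4, so the width is 4 − 1 = 3 and tw(G) ≤ 3. On the other hand G contains the 4-clique {1, 4, 5, 6}. A clique must lie in a single bag of any decomposition, so no decomposition can have width below 3. Combining the bounds, tw(G) = 3.

3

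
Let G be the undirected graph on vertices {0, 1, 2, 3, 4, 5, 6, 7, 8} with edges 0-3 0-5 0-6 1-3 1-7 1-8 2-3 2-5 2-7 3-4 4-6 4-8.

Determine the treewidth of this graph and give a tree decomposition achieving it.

Each bag holds 4 vertices, so the decomposition has width 3, which upper-bounds the treewidth. For the lower bound: the 4 vertex sets {1,7,8}, {2}, {3}, {0,4,5,6} are disjoint, each induces a connected subgraph, and every pair is joined by at least one edge of G. Contracting each set to a single vertex therefore yields K_{4} as a minor, and since treewidth is minor-monotone, tw(G) ≥ tw(K_{4}) = 3. Therefore the treewidth is 3.

Treewidth 3.
Bags: B1 = {1, 2, 7, 8}  B2 = {1, 2, 3, 8}  B3 = {2, 3, 4, 8}  B4 = {2, 3, 4, 5}  B5 = {0, 3, 4, 5}  B6 = {0, 4, 5, 6}
Tree: B1–B2, B2–B3, B3–B4, B4–B5, B5–B6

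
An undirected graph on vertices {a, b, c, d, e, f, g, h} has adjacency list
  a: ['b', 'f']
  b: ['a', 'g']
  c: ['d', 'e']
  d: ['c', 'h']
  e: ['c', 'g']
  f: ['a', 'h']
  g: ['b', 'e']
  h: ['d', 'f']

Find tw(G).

A width-2 tree decomposition is:
Bags: B1 = {c, d, h}  B2 = {c, e, h}  B3 = {e, g, h}  B4 = {b, g, h}  B5 = {a, b, h}  B6 = {a, f, h}
Tree: B1–B2, B2–B3, B3–B4, B4–B5, B5–B6
The largest bag has 3 vertices, giving width 2; this decomposition certifies tw(G) ≤ 2. The edges h–d–c–e–g–b–a–f–h form a cycle, so G is not a tree and its treewidth is at least 2. Therefore the treewidth is 2.

2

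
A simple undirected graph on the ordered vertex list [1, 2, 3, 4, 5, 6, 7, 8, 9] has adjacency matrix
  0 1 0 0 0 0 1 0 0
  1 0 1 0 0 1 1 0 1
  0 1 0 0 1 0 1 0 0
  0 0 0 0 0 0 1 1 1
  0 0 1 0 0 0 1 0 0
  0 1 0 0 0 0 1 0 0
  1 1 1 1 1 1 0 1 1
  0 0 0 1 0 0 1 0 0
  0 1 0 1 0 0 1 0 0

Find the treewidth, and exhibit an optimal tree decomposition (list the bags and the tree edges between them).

Treewidth 2.
One such decomposition:
Bags: B1 = {4, 7, 9}  B2 = {2, 7, 9}  B3 = {2, 3, 7}  B4 = {1, 2, 7}  B5 = {3, 5, 7}  B6 = {4, 7, 8}  B7 = {2, 6, 7}
Tree: B1–B2, B2–B3, B3–B4, B3–B5, B1–B6, B4–B7

Every bag has size at most 3, so the width is 3 − 1 = 2 and tw(G) ≤ 2. Conversely, {4, 7, 8} is a clique of size 3, and the vertices of any clique must share a bag in every tree decomposition; so some bag has ≥ 3 vertices and tw(G) ≥ 2. Combining the bounds, tw(G) = 2.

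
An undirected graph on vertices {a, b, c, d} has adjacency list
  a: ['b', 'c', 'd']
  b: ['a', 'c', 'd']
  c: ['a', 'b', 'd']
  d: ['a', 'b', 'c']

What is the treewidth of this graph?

A width-3 tree decomposition is:
Bags: B1 = {a, b, c, d}
Tree: (single bag)
A single bag containing all 4 vertices is trivially a valid decomposition of width 3. Conversely, {a, b, c, d} is a clique of size 4, and the vertices of any clique must share a bag in every tree decomposition; so some bag has ≥ 4 vertices and tw(G) ≥ 3. Combining the bounds, tw(G) = 3.

3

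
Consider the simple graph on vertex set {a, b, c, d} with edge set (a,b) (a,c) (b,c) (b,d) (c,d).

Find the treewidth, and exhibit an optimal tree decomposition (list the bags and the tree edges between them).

Each bag holds 3 vertices, so the decomposition has width 2, which upper-bounds the treewidth. For the lower bound, the 3 vertices {b, c, d} are pairwise adjacent, and any tree decomposition puts a clique entirely inside one bag — forcing width ≥ 2. Combining the bounds, tw(G) = 2.

Treewidth 2.
One optimal decomposition is:
Bags: B1 = {a, b, c}  B2 = {b, c, d}
Tree: B1–B2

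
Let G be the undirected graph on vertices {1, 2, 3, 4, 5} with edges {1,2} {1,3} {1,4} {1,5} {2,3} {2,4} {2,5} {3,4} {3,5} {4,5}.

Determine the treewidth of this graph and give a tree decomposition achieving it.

Treewidth 4.
Bags: B1 = {1, 2, 3, 4, 5}
Tree: (single bag)

A single bag containing all 5 vertices is trivially a valid decomposition of width 4. For the lower bound, the 5 vertices {1, 2, 3, 4, 5} are pairwise adjacent, and any tree decomposition puts a clique entirely inside one bag — forcing width ≥ 4. The upper and lower bounds meet at 4, so that is the treewidth.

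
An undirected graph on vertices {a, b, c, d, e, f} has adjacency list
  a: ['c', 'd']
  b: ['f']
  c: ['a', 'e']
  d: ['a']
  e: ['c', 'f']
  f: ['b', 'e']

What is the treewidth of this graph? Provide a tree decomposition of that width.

Treewidth 1.
One optimal decomposition is:
Bags: B1 = {b, f}  B2 = {e, f}  B3 = {c, e}  B4 = {a, c}  B5 = {a, d}
Tree: B1–B2, B2–B3, B3–B4, B4–B5

Each bag holds 2 vertices, so the decomposition has width 1, which upper-bounds the treewidth. G has an edge, so its treewidth is at least 1. Therefore the treewidth is 1.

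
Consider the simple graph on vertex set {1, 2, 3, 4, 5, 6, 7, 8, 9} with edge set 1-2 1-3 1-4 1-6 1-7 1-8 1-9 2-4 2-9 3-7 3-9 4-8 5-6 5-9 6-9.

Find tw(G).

A width-2 tree decomposition is:
Bags: B1 = {1, 2, 9}  B2 = {1, 6, 9}  B3 = {1, 3, 9}  B4 = {1, 2, 4}  B5 = {1, 4, 8}  B6 = {1, 3, 7}  B7 = {5, 6, 9}
Tree: B1–B2, B1–B3, B1–B4, B4–B5, B3–B6, B2–B7
The largest bag has 3 vertices, giving width 2; this decomposition certifies tw(G) ≤ 2. On the other hand G contains the 3-clique {1, 4, 8}. A clique must lie in a single bag of any decomposition, so no decomposition can have width below 2. Therefore the treewidth is 2.

2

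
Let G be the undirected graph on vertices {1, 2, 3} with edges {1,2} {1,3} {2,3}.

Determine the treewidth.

A width-2 tree decomposition is:
Bags: B1 = {1, 2, 3}
Tree: (single bag)
A single bag containing all 3 vertices is trivially a valid decomposition of width 2. For the lower bound, the 3 vertices {1, 2, 3} are pairwise adjacent, and any tree decomposition puts a clique entirely inside one bag — forcing width ≥ 2. The upper and lower bounds meet at 2, so that is the treewidth.

2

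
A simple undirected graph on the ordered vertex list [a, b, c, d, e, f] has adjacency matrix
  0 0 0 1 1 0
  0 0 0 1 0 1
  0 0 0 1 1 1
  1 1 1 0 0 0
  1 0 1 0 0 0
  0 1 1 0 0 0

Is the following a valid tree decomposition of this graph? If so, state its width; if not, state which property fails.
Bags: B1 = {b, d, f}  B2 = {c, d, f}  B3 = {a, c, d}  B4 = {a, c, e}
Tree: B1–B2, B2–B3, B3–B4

Checking the three conditions: (i) the bags cover all of {a, b, c, d, e, f}; (ii) for each edge, some bag contains both endpoints; (iii) the bags containing any fixed vertex form a subtree. All hold, so the decomposition is valid with width 3 − 1 = 2.

Yes; width 2.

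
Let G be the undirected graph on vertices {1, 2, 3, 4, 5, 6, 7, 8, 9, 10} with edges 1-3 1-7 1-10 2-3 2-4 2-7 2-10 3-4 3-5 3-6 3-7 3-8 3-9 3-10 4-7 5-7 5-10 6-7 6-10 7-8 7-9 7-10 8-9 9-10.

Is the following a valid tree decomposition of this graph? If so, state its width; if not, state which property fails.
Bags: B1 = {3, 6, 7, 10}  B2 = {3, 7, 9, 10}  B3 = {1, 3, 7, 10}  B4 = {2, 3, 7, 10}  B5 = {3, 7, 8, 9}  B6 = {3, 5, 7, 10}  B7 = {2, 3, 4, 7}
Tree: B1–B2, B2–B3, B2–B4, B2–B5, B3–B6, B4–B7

Yes; width 3.

Checking the three conditions: (i) the bags cover all of {1, 2, 3, 4, 5, 6, 7, 8, 9, 10}; (ii) for each edge, some bag contains both endpoints; (iii) the bags containing any fixed vertex form a subtree. All hold, so the decomposition is valid with width 4 − 1 = 3.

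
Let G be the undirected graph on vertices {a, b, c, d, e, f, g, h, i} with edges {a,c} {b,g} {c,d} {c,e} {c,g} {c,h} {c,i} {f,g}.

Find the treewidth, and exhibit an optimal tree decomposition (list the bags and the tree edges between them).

Each bag holds 2 vertices, so the decomposition has width 1, which upper-bounds the treewidth. G has an edge, so its treewidth is at least 1. The upper and lower bounds meet at 1, so that is the treewidth.

Treewidth 1.
One such decomposition:
Bags: B1 = {c, g}  B2 = {c, d}  B3 = {f, g}  B4 = {b, g}  B5 = {c, h}  B6 = {c, i}  B7 = {a, c}  B8 = {c, e}
Tree: B1–B2, B1–B3, B1–B4, B1–B5, B2–B6, B5–B7, B7–B8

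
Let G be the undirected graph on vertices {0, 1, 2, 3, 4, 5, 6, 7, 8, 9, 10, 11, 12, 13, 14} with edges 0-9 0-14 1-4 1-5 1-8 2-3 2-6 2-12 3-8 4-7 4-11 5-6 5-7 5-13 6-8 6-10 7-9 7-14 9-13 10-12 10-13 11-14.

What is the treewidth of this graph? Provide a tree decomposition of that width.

Treewidth 3.
One such decomposition:
Bags: B1 = {0, 4, 11, 14}  B2 = {0, 4, 7, 14}  B3 = {0, 4, 7, 9}  B4 = {1, 4, 7, 9}  B5 = {1, 5, 7, 9}  B6 = {1, 5, 9, 13}  B7 = {1, 5, 8, 13}  B8 = {5, 6, 8, 13}  B9 = {6, 8, 10, 13}  B10 = {3, 6, 8, 10}  B11 = {2, 3, 6, 10}  B12 = {2, 3, 10, 12}
Tree: B1–B2, B2–B3, B3–B4, B4–B5, B5–B6, B6–B7, B7–B8, B8–B9, B9–B10, B10–B11, B11–B12

Every bag has size at most 4, so the width is 4 − 1 = 3 and tw(G) ≤ 3. For the lower bound: the 4 vertex sets {0,11,14}, {4}, {7}, {1,5,9,13} are disjoint, each induces a connected subgraph, and every pair is joined by at least one edge of G. Contracting each set to a single vertex therefore yields K_{4} as a minor, and since treewidth is minor-monotone, tw(G) ≥ tw(K_{4}) = 3. The upper and lower bounds meet at 3, so that is the treewidth.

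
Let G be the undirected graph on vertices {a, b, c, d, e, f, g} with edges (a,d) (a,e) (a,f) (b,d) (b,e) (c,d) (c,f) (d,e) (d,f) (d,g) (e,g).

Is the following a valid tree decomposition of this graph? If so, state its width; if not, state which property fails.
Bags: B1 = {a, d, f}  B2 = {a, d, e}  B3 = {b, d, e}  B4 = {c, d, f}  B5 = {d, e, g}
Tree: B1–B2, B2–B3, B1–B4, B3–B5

Yes; width 2.

Checking the three conditions: (i) the bags cover all of {a, b, c, d, e, f, g}; (ii) for each edge, some bag contains both endpoints; (iii) the bags containing any fixed vertex form a subtree. All hold, so the decomposition is valid with width 3 − 1 = 2.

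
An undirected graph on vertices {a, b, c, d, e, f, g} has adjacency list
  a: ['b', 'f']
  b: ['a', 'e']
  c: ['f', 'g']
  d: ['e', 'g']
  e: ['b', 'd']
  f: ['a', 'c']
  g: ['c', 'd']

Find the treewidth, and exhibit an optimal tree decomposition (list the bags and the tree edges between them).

Every bag has size at most 3, so the width is 3 − 1 = 2 and tw(G) ≤ 2. Since a–f–c–g–d–e–b–a is a cycle in G, G is not acyclic. Forests are exactly the graphs of treewidth ≤ 1, so tw(G) ≥ 2. Combining the bounds, tw(G) = 2.

Treewidth 2.
One optimal decomposition is:
Bags: B1 = {a, c, f}  B2 = {a, c, g}  B3 = {a, d, g}  B4 = {a, d, e}  B5 = {a, b, e}
Tree: B1–B2, B2–B3, B3–B4, B4–B5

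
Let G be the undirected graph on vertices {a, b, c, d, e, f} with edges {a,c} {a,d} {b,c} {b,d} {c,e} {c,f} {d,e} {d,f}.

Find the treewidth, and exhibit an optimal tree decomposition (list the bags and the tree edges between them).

Treewidth 2.
One such decomposition:
Bags: B1 = {c, d, e}  B2 = {b, c, d}  B3 = {a, c, d}  B4 = {c, d, f}
Tree: B1–B2, B2–B3, B3–B4

Each bag holds 3 vertices, so the decomposition has width 2, which upper-bounds the treewidth. The edges e–d–b–c–e form a cycle, so G is not a tree and its treewidth is at least 2. Combining the bounds, tw(G) = 2.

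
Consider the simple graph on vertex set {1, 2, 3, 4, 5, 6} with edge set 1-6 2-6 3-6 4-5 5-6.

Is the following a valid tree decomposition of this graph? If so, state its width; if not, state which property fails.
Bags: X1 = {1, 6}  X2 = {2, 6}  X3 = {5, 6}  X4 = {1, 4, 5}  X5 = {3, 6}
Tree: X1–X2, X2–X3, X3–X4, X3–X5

No — bags containing vertex 1 are not connected in the tree.

A tree decomposition must satisfy three properties: every vertex lies in some bag; for every edge, both endpoints lie together in some bag; and for every vertex, the bags containing it form a connected subtree. Here bags containing vertex 1 are not connected in the tree, so the decomposition is invalid.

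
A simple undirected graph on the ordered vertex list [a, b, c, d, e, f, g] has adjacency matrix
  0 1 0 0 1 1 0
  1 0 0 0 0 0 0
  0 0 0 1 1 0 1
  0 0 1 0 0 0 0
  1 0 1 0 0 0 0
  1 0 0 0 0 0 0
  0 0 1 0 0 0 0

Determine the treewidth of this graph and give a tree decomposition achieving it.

Treewidth 1.
One such decomposition:
Bags: B1 = {a, e}  B2 = {c, e}  B3 = {c, d}  B4 = {a, f}  B5 = {a, b}  B6 = {c, g}
Tree: B1–B2, B2–B3, B1–B4, B1–B5, B3–B6

The largest bag has 2 vertices, giving width 1; this decomposition certifies tw(G) ≤ 1. Since G has at least one edge (e.g. a–e), it is not an edgeless graph, so tw(G) ≥ 1. Combining the bounds, tw(G) = 1.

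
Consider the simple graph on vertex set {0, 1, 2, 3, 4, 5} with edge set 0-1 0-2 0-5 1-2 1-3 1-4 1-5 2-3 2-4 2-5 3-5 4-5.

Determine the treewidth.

A width-3 tree decomposition is:
Bags: B1 = {1, 2, 3, 5}  B2 = {0, 1, 2, 5}  B3 = {1, 2, 4, 5}
Tree: B1–B2, B1–B3
The largest bag has 4 vertices, giving width 3; this decomposition certifies tw(G) ≤ 3. For the lower bound, the 4 vertices {0, 1, 2, 5} are pairwise adjacent, and any tree decomposition puts a clique entirely inside one bag — forcing width ≥ 3. Combining the bounds, tw(G) = 3.

3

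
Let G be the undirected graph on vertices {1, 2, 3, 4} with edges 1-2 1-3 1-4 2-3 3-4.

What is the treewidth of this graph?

2

A width-2 tree decomposition is:
Bags: B1 = {1, 2, 3}  B2 = {1, 3, 4}
Tree: B1–B2
Each bag holds 3 vertices, so the decomposition has width 2, which upper-bounds the treewidth. Conversely, {1, 2, 3} is a clique of size 3, and the vertices of any clique must share a bag in every tree decomposition; so some bag has ≥ 3 vertices and tw(G) ≥ 2. Hence tw(G) = 2 exactly.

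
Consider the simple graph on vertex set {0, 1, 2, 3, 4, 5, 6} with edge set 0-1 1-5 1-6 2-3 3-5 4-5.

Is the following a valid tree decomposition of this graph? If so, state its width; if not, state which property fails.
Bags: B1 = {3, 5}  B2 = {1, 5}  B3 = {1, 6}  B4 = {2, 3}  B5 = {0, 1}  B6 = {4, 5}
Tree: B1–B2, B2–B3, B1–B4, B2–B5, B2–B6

Vertex coverage: the bags together contain {0, 1, 2, 3, 4, 5, 6}, the full vertex set. Edge coverage: each edge of G has both endpoints in at least one bag. Running intersection: for every vertex, the bags containing it form a connected subtree. All three properties hold, so this is a valid tree decomposition of width max|bag| − 1 = 1, and hence tw(G) ≤ 1.

Yes; width 1.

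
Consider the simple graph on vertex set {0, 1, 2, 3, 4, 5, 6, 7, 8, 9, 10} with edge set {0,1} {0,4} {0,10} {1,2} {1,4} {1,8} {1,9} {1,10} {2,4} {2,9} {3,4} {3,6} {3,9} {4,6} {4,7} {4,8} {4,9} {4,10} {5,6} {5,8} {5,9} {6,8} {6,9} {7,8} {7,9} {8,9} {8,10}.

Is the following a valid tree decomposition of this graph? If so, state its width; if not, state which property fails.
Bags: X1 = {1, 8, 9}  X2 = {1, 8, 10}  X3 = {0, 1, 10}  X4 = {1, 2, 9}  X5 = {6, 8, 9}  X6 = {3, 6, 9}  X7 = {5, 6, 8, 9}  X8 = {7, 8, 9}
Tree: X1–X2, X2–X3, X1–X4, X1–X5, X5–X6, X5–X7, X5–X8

A tree decomposition must satisfy three properties: every vertex lies in some bag; for every edge, both endpoints lie together in some bag; and for every vertex, the bags containing it form a connected subtree. Here vertex 4 appears in no bag, so the decomposition is invalid.

No — vertex 4 appears in no bag.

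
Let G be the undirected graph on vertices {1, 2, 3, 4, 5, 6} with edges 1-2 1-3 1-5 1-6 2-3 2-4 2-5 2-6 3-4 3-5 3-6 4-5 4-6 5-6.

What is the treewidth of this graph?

4

A width-4 tree decomposition is:
Bags: B1 = {1, 2, 3, 5, 6}  B2 = {2, 3, 4, 5, 6}
Tree: B1–B2
The largest bag has 5 vertices, giving width 4; this decomposition certifies tw(G) ≤ 4. Conversely, {1, 2, 3, 5, 6} is a clique of size 5, and the vertices of any clique must share a bag in every tree decomposition; so some bag has ≥ 5 vertices and tw(G) ≥ 4. Therefore the treewidth is 4.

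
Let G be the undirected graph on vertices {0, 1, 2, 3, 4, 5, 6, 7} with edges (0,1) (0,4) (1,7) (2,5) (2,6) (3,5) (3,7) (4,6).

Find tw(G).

2

A width-2 tree decomposition is:
Bags: B1 = {0, 1, 4}  B2 = {1, 4, 6}  B3 = {1, 2, 6}  B4 = {1, 2, 5}  B5 = {1, 3, 5}  B6 = {1, 3, 7}
Tree: B1–B2, B2–B3, B3–B4, B4–B5, B5–B6
The largest bag has 3 vertices, giving width 2; this decomposition certifies tw(G) ≤ 2. For the lower bound, G contains the cycle 1–0–4–6–2–5–3–7–1, so G is not a forest; only forests have treewidth ≤ 1, hence tw(G) ≥ 2. Therefore the treewidth is 2.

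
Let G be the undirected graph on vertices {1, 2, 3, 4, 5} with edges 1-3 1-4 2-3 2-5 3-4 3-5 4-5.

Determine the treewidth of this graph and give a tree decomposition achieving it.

Every bag has size at most 3, so the width is 3 − 1 = 2 and tw(G) ≤ 2. On the other hand G contains the 3-clique {2, 3, 5}. A clique must lie in a single bag of any decomposition, so no decomposition can have width below 2. Combining the bounds, tw(G) = 2.

Treewidth 2.
Bags: B1 = {2, 3, 5}  B2 = {3, 4, 5}  B3 = {1, 3, 4}
Tree: B1–B2, B2–B3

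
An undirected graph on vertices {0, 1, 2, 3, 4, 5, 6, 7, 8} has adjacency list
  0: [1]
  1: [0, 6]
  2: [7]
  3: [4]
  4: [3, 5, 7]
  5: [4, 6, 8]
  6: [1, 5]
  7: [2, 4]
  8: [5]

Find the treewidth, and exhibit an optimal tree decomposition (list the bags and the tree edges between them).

Treewidth 1.
One such decomposition:
Bags: B1 = {5, 6}  B2 = {4, 5}  B3 = {5, 8}  B4 = {1, 6}  B5 = {3, 4}  B6 = {4, 7}  B7 = {0, 1}  B8 = {2, 7}
Tree: B1–B2, B2–B3, B1–B4, B2–B5, B2–B6, B4–B7, B6–B8

Each bag holds 2 vertices, so the decomposition has width 1, which upper-bounds the treewidth. Since G has at least one edge (e.g. 5–6), it is not an edgeless graph, so tw(G) ≥ 1. Therefore the treewidth is 1.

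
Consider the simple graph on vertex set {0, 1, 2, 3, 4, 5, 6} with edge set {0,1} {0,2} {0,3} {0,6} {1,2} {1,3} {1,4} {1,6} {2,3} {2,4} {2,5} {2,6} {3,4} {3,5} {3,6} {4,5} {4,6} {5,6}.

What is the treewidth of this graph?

4

A width-4 tree decomposition is:
Bags: B1 = {1, 2, 3, 4, 6}  B2 = {2, 3, 4, 5, 6}  B3 = {0, 1, 2, 3, 6}
Tree: B1–B2, B1–B3
Every bag has size at most 5, so the width is 5 − 1 = 4 and tw(G) ≤ 4. On the other hand G contains the 5-clique {0, 1, 2, 3, 6}. A clique must lie in a single bag of any decomposition, so no decomposition can have width below 4. Combining the bounds, tw(G) = 4.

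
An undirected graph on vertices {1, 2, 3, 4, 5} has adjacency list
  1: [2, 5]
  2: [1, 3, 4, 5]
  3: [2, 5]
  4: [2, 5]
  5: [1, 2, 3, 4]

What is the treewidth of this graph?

2

A width-2 tree decomposition is:
Bags: B1 = {1, 2, 5}  B2 = {2, 4, 5}  B3 = {2, 3, 5}
Tree: B1–B2, B1–B3
Each bag holds 3 vertices, so the decomposition has width 2, which upper-bounds the treewidth. For the lower bound, the 3 vertices {1, 2, 5} are pairwise adjacent, and any tree decomposition puts a clique entirely inside one bag — forcing width ≥ 2. Therefore the treewidth is 2.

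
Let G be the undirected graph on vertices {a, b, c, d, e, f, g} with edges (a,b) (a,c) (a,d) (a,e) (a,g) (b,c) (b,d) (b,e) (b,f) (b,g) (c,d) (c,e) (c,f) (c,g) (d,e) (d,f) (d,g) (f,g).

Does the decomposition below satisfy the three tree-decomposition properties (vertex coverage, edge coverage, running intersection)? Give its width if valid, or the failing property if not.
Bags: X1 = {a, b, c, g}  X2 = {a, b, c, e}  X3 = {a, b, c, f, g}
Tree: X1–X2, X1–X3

No — vertex d appears in no bag.

A tree decomposition must satisfy three properties: every vertex lies in some bag; for every edge, both endpoints lie together in some bag; and for every vertex, the bags containing it form a connected subtree. Here vertex d appears in no bag, so the decomposition is invalid.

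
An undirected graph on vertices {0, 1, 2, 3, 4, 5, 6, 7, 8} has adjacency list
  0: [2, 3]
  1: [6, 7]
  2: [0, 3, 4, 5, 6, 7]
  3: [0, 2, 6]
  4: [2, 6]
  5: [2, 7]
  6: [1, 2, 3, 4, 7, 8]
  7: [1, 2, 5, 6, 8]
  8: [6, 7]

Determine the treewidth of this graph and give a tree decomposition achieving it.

Treewidth 2.
One such decomposition:
Bags: B1 = {2, 3, 6}  B2 = {2, 6, 7}  B3 = {2, 4, 6}  B4 = {2, 5, 7}  B5 = {6, 7, 8}  B6 = {0, 2, 3}  B7 = {1, 6, 7}
Tree: B1–B2, B2–B3, B2–B4, B2–B5, B1–B6, B2–B7

The largest bag has 3 vertices, giving width 2; this decomposition certifies tw(G) ≤ 2. Conversely, {6, 7, 8} is a clique of size 3, and the vertices of any clique must share a bag in every tree decomposition; so some bag has ≥ 3 vertices and tw(G) ≥ 2. The upper and lower bounds meet at 2, so that is the treewidth.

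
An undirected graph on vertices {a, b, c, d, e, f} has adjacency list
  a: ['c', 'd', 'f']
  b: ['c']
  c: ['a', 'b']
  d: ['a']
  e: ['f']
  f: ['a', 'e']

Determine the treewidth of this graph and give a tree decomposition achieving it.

Treewidth 1.
Bags: B1 = {b, c}  B2 = {a, c}  B3 = {a, f}  B4 = {e, f}  B5 = {a, d}
Tree: B1–B2, B2–B3, B3–B4, B3–B5

Every bag has size at most 2, so the width is 2 − 1 = 1 and tw(G) ≤ 1. Since G has at least one edge (e.g. b–c), it is not an edgeless graph, so tw(G) ≥ 1. The upper and lower bounds meet at 1, so that is the treewidth.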